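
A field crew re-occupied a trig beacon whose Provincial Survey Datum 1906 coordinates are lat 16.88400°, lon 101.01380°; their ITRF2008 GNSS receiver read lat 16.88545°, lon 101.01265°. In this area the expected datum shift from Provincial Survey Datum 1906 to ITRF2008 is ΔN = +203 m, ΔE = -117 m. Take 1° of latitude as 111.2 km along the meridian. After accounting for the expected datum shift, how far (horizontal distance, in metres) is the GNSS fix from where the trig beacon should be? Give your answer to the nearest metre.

42 m

Observed coordinate differences: Δφ = +0.00145°, Δλ = -0.00115°.
Converting to metres (1° lat = 111200 m, cos φ = 0.956895): observed ΔN = 161.2 m, observed ΔE = -122.4 m.
Subtracting the expected shift leaves a residual of 161.2 − (203) = -41.8 m north and -122.4 − (-117) = -5.4 m east.
Residual distance = √((-41.8)² + (-5.4)²) = 42.1 m.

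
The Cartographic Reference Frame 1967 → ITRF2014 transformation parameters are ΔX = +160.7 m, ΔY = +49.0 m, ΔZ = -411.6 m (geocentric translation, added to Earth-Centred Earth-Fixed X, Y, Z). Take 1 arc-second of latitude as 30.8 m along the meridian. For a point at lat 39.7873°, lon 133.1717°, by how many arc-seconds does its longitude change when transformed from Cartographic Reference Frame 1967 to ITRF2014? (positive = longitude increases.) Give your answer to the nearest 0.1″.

sin φ = 0.639939, cos φ = 0.768425, sin λ = 0.729307, cos λ = -0.684187.
East component: ΔE = −sin λ·ΔX + cos λ·ΔY = −(0.729307)(160.7) + (-0.684187)(49.0) = -150.72 m.
1° of latitude spans 3600 × 30.80 = 110880 m; at latitude φ, 1° of longitude spans that × cos φ = 85203.0 m, so Δλ = -150.72 / 85203.0 × 3600 = -6.368″.

Δλ = -6.4″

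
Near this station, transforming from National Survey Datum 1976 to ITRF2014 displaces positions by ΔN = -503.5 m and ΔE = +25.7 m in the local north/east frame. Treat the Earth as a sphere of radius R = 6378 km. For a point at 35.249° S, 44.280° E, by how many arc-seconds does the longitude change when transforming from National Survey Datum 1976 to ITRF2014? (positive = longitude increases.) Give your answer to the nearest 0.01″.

At latitude -35.249°, cos φ = 0.816652.
One radian of longitude at latitude φ spans R cos φ, so Δλ = ΔE / (R cos φ) = 25.7 / (6378000 × 0.816652) = 4.9341e-06 rad = 1.018″.

Δλ = 1.02″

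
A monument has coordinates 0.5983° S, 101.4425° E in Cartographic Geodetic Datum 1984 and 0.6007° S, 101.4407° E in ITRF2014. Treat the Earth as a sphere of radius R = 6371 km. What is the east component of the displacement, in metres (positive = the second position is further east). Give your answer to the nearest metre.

ΔE = -200 m

Δφ = -0.6007° − -0.5983° = -0.0024°; Δλ = 101.4407° − 101.4425° = -0.0018°.
1° along a meridian = πR/180 = 111195 m.
ΔN = Δφ × 111195 = -266.9 m; ΔE = Δλ × 111195 × cos(-0.5983°) = -0.0018 × 111195 × 0.999945 = -200.1 m.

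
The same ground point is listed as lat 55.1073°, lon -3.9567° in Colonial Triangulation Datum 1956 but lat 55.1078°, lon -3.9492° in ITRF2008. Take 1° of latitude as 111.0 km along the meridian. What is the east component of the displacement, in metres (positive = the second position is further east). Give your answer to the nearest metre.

Δφ = 55.1078° − 55.1073° = +0.0005°; Δλ = -3.9492° − -3.9567° = +0.0075°.
ΔN = Δφ × 111000 = 55.5 m; ΔE = Δλ × 111000 × cos(55.1073°) = +0.0075 × 111000 × 0.572041 = 476.2 m.

ΔE = 476 m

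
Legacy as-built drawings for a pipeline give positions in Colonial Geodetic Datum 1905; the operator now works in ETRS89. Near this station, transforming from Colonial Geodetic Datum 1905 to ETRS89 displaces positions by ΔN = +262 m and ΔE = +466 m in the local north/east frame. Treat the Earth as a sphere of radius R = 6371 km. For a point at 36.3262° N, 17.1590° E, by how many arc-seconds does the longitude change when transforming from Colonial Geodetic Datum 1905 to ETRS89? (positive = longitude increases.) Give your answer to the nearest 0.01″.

Δλ = 18.73″

At latitude 36.3262°, cos φ = 0.805657.
One radian of longitude at latitude φ spans R cos φ, so Δλ = ΔE / (R cos φ) = 466.0 / (6371000 × 0.805657) = 9.0788e-05 rad = 18.726″.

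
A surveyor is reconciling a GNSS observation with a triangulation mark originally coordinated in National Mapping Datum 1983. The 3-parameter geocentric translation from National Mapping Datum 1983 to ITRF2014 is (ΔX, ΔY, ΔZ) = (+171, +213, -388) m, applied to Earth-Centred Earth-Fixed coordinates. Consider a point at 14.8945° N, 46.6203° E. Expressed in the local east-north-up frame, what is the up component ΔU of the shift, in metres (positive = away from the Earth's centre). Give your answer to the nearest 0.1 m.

At φ = 14.8945°, λ = 46.6203°: sin φ = 0.257040, cos φ = 0.966401, sin λ = 0.726818, cos λ = 0.686830.
ΔU = cos φ cos λ·ΔX + cos φ sin λ·ΔY + sin φ·ΔZ = (0.966401)(0.686830)(171) + (0.966401)(0.726818)(213) + (0.257040)(-388) = 163.38 m.

ΔU = 163.4 m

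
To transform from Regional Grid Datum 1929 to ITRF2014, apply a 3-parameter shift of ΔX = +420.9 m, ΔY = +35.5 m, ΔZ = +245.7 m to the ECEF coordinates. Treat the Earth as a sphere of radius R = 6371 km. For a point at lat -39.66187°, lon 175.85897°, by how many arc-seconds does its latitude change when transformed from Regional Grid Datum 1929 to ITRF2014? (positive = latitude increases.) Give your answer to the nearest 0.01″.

Δφ = -2.50″

sin φ = -0.638256, cos φ = 0.769824, sin λ = 0.072212, cos λ = -0.997389.
North component: ΔN = −sin φ cos λ·ΔX − sin φ sin λ·ΔY + cos φ·ΔZ = −(-0.638256)(-0.997389)(420.9) − (-0.638256)(0.072212)(35.5) + (0.769824)(245.7) = -77.16 m.
1° of latitude spans πR/180 = 111195 m, so Δφ = -77.16 / 111195 × 3600 = -2.498″.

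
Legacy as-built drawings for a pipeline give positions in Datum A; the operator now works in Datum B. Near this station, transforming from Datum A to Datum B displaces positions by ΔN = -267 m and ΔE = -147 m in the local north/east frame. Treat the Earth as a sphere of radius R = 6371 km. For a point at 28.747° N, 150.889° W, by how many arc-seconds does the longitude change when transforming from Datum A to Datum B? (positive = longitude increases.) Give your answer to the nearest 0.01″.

At latitude 28.747°, cos φ = 0.876752.
One radian of longitude at latitude φ spans R cos φ, so Δλ = ΔE / (R cos φ) = -147.0 / (6371000 × 0.876752) = -2.6317e-05 rad = -5.428″.

Δλ = -5.43″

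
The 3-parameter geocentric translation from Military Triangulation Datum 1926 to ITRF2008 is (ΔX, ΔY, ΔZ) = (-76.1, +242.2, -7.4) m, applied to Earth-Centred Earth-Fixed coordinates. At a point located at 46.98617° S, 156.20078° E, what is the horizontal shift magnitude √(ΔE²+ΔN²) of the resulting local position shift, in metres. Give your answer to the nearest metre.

224 m

At φ = -46.98617°, λ = 156.20078°: sin φ = -0.731189, cos φ = 0.682175, sin λ = 0.403533, cos λ = -0.914965.
ΔE = −sin λ·ΔX + cos λ·ΔY = −(0.403533)·(-76.1) + (-0.914965)·(242.2) = -190.90 m.
ΔN = −sin φ cos λ·ΔX − sin φ sin λ·ΔY + cos φ·ΔZ = −(-0.731189)(-0.914965)(-76.1) − (-0.731189)(0.403533)(242.2) + (0.682175)(-7.4) = 117.33 m.
Horizontal magnitude = √(ΔE² + ΔN²) = √((-190.90)² + 117.33²) = 224.07 m.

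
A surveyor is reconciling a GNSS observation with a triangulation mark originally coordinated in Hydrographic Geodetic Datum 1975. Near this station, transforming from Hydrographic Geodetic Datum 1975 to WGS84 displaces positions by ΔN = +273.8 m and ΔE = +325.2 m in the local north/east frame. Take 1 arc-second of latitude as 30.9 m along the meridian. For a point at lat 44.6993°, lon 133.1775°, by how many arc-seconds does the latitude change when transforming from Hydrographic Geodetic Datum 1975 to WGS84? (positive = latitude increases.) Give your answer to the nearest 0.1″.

1″ of latitude = 30.90 m, so Δφ = 273.8 / 30.90 = 8.861″.

Δφ = 8.9″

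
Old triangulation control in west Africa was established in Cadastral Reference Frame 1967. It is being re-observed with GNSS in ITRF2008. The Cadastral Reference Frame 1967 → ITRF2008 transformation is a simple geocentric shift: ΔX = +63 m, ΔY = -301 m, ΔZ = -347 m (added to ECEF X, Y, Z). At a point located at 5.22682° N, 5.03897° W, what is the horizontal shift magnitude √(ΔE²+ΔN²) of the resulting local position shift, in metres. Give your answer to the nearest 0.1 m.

460.1 m

The local east axis at (φ, λ) is (−sin λ, cos λ, 0), so ΔE = −sin(-5.03897°)·63 + cos(-5.03897°)·(-301) = -294.30 m.
The local north axis is (−sin φ cos λ, −sin φ sin λ, cos φ), giving ΔN = -5.717 − 2.408 − 345.557 = -353.68 m.
Horizontal magnitude = √(ΔE² + ΔN²) = √((-294.30)² + (-353.68)²) = 460.11 m.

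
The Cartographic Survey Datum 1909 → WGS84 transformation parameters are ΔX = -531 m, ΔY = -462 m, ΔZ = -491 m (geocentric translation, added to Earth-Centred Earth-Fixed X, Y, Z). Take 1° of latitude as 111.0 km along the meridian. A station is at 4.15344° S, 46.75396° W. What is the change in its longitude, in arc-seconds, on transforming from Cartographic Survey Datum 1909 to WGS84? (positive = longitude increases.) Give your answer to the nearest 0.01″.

Δλ = -22.87″

sin φ = -0.072428, cos φ = 0.997374, sin λ = -0.728418, cos λ = 0.685133.
East component: ΔE = −sin λ·ΔX + cos λ·ΔY = −(-0.728418)(-531) + (0.685133)(-462) = -703.32 m.
1° of latitude spans 111000 m; at latitude φ, 1° of longitude spans that × cos φ = 110708.5 m, so Δλ = -703.32 / 110708.5 × 3600 = -22.870″.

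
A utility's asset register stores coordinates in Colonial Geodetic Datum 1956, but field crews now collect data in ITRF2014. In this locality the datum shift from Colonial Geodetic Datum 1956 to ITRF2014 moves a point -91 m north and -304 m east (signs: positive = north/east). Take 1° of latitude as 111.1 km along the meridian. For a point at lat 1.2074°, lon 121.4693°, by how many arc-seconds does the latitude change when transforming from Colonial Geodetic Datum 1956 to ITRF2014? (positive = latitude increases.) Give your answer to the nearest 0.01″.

Δφ = -2.95″

1° of latitude = 111.1 km, so Δφ = -91.0 / 111100 = -0.0008191° = -2.949″.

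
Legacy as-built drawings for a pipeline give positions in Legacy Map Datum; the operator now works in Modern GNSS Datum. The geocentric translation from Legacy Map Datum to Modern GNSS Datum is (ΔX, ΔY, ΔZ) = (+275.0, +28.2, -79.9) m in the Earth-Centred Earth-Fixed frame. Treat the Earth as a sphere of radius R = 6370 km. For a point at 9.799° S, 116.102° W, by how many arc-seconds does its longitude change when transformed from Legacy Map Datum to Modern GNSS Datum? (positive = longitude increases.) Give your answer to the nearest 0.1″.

Δλ = 7.7″

sin φ = -0.170192, cos φ = 0.985411, sin λ = -0.898012, cos λ = -0.439971.
East component: ΔE = −sin λ·ΔX + cos λ·ΔY = −(-0.898012)(275.0) + (-0.439971)(28.2) = 234.55 m.
1° of latitude spans πR/180 = 111177 m; at latitude φ, 1° of longitude spans that × cos φ = 109555.5 m, so Δλ = 234.55 / 109555.5 × 3600 = 7.707″.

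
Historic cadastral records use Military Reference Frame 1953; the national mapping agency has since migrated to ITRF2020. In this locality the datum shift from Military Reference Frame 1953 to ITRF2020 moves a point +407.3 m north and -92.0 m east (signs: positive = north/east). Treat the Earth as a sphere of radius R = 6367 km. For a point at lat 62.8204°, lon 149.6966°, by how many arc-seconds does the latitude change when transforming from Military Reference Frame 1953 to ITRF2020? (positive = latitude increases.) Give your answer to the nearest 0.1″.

Δφ = 13.2″

On a sphere of radius R, 1 rad of latitude = R, so Δφ = ΔN / R = 407.3 / 6367000 = 6.3970e-05 rad = 13.195″.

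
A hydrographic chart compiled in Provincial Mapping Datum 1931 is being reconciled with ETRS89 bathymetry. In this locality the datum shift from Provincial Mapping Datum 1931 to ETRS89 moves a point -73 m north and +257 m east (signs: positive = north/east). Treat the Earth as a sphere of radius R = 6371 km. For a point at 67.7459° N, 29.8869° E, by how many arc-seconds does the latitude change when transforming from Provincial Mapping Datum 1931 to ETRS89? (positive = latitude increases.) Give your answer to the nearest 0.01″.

Δφ = -2.36″

On a sphere of radius R, 1 rad of latitude = R, so Δφ = ΔN / R = -73.0 / 6371000 = -1.1458e-05 rad = -2.363″.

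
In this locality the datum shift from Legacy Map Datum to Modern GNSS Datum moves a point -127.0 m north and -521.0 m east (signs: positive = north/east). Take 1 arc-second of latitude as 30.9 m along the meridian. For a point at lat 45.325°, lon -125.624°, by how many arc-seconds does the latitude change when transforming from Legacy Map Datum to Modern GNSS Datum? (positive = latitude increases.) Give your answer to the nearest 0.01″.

1″ of latitude = 30.90 m, so Δφ = -127.0 / 30.90 = -4.110″.

Δφ = -4.11″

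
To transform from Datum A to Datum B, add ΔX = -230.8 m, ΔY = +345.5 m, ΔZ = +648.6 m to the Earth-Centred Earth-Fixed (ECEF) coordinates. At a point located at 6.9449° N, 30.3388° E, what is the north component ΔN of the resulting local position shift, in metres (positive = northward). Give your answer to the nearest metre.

ΔN = 647 m

The local north axis is (−sin φ cos λ, −sin φ sin λ, cos φ), giving ΔN = 24.085 − 21.102 + 643.841 = 646.82 m.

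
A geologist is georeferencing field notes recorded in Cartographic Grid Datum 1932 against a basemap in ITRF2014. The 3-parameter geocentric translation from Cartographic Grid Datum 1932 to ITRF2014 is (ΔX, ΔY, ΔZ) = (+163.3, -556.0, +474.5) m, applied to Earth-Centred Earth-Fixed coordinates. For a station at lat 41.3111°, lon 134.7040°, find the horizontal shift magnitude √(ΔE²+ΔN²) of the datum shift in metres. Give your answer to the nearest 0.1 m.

745.7 m

At φ = 41.3111°, λ = 134.7040°: sin φ = 0.660147, cos φ = 0.751136, sin λ = 0.710750, cos λ = -0.703444.
ΔE = −sin λ·ΔX + cos λ·ΔY = −(0.710750)·(163.3) + (-0.703444)·(-556.0) = 275.05 m.
ΔN = −sin φ cos λ·ΔX − sin φ sin λ·ΔY + cos φ·ΔZ = −(0.660147)(-0.703444)(163.3) − (0.660147)(0.710750)(-556.0) + (0.751136)(474.5) = 693.12 m.
Horizontal magnitude = √(ΔE² + ΔN²) = √(275.05² + 693.12²) = 745.70 m.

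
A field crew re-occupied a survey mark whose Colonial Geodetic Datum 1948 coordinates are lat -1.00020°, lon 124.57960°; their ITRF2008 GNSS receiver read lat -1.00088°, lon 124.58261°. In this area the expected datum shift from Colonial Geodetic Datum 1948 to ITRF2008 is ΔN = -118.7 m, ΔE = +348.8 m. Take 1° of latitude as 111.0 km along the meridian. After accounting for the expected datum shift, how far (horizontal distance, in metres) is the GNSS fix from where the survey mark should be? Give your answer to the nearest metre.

Observed coordinate differences: Δφ = -0.00068°, Δλ = +0.00301°.
Converting to metres (1° lat = 111000 m, cos φ = 0.999848): observed ΔN = -75.5 m, observed ΔE = 334.1 m.
Subtracting the expected shift leaves a residual of -75.5 − (-118.7) = 43.2 m north and 334.1 − (348.8) = -14.7 m east.
Residual distance = √(43.2² + (-14.7)²) = 45.7 m.

46 m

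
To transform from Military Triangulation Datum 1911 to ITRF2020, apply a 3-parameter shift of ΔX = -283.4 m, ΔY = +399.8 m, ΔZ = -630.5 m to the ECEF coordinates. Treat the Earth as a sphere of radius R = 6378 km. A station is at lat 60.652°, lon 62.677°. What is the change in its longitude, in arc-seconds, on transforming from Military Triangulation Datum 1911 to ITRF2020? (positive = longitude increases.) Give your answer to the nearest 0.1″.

Δλ = 28.7″

sin φ = 0.871659, cos φ = 0.490113, sin λ = 0.888433, cos λ = 0.459006.
East component: ΔE = −sin λ·ΔX + cos λ·ΔY = −(0.888433)(-283.4) + (0.459006)(399.8) = 435.29 m.
1° of latitude spans πR/180 = 111317 m; at latitude φ, 1° of longitude spans that × cos φ = 54557.9 m, so Δλ = 435.29 / 54557.9 × 3600 = 28.723″.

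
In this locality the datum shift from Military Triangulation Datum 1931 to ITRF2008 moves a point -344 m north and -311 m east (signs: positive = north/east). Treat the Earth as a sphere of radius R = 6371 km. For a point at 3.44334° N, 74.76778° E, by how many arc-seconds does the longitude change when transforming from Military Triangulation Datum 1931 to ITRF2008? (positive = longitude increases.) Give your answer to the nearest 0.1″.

At latitude 3.44334°, cos φ = 0.998195.
One radian of longitude at latitude φ spans R cos φ, so Δλ = ΔE / (R cos φ) = -311.0 / (6371000 × 0.998195) = -4.8903e-05 rad = -10.087″.

Δλ = -10.1″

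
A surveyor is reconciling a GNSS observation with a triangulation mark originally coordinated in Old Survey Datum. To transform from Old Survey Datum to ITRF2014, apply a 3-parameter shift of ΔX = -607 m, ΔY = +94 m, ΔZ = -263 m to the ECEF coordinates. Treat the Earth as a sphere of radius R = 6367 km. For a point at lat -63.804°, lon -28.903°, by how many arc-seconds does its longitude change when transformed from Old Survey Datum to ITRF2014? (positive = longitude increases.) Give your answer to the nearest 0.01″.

sin φ = -0.897289, cos φ = 0.441443, sin λ = -0.483328, cos λ = 0.875439.
East component: ΔE = −sin λ·ΔX + cos λ·ΔY = −(-0.483328)(-607) + (0.875439)(94) = -211.09 m.
1° of latitude spans πR/180 = 111125 m; at latitude φ, 1° of longitude spans that × cos φ = 49055.4 m, so Δλ = -211.09 / 49055.4 × 3600 = -15.491″.

Δλ = -15.49″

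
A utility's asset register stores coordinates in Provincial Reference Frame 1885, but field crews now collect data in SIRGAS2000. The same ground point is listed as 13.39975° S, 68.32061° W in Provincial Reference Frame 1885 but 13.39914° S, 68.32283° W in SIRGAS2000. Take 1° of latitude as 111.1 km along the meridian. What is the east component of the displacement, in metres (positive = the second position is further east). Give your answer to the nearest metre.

ΔE = -240 m

Δφ = -13.39914° − -13.39975° = +0.00061°; Δλ = -68.32283° − -68.32061° = -0.00222°.
ΔN = Δφ × 111100 = 67.8 m; ΔE = Δλ × 111100 × cos(-13.39975°) = -0.00222 × 111100 × 0.972777 = -239.9 m.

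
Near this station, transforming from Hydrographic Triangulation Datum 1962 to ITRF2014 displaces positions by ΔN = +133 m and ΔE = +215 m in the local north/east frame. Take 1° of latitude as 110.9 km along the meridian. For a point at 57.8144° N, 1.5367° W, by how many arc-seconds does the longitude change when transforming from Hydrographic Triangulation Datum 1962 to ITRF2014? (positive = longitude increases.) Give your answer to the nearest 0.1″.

Δλ = 13.1″

At latitude 57.8144°, cos φ = 0.532664.
1° of longitude at this latitude = 110.9 × cos φ = 59.07 km, so Δλ = 215.0 / 59072.4 = 0.0036396° = 13.103″.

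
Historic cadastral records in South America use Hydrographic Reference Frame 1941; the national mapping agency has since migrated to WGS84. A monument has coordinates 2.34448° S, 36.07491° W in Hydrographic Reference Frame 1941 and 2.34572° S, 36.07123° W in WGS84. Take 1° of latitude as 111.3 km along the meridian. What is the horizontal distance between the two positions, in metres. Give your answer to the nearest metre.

Δφ = -2.34572° − -2.34448° = -0.00124°; Δλ = -36.07123° − -36.07491° = +0.00368°.
ΔN = Δφ × 111300 = -138.0 m; ΔE = Δλ × 111300 × cos(-2.34448°) = +0.00368 × 111300 × 0.999163 = 409.2 m.
Distance = √(ΔE² + ΔN²) = √(409.2² + (-138.0)²) = 431.9 m.

432 m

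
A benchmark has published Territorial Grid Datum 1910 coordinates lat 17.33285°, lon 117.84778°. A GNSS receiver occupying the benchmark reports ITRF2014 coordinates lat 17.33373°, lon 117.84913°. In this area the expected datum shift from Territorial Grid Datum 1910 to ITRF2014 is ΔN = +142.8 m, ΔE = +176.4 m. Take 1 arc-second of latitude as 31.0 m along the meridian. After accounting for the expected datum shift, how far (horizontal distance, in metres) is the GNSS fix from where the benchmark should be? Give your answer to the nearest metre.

55 m

Observed coordinate differences: Δφ = +0.00088°, Δλ = +0.00135°.
Converting to metres (1° lat = 111600 m, cos φ = 0.954590): observed ΔN = 98.2 m, observed ΔE = 143.8 m.
Subtracting the expected shift leaves a residual of 98.2 − (142.8) = -44.6 m north and 143.8 − (176.4) = -32.6 m east.
Residual distance = √((-44.6)² + (-32.6)²) = 55.2 m.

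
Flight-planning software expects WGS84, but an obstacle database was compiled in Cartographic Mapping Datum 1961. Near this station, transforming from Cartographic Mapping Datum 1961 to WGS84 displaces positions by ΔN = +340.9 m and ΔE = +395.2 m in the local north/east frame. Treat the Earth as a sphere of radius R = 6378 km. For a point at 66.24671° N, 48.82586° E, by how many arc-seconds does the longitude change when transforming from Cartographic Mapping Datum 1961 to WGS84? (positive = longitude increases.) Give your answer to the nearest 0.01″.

At latitude 66.24671°, cos φ = 0.402799.
One radian of longitude at latitude φ spans R cos φ, so Δλ = ΔE / (R cos φ) = 395.2 / (6378000 × 0.402799) = 1.5383e-04 rad = 31.730″.

Δλ = 31.73″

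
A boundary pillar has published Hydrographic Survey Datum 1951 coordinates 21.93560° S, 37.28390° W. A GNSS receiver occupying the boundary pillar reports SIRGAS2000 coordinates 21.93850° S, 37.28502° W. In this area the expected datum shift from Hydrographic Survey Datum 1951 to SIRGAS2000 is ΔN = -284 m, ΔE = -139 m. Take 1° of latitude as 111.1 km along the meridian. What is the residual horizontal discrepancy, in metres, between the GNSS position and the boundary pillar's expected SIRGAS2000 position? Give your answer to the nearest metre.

45 m

Observed coordinate differences: Δφ = -0.00290°, Δλ = -0.00112°.
Converting to metres (1° lat = 111100 m, cos φ = 0.927604): observed ΔN = -322.2 m, observed ΔE = -115.4 m.
Subtracting the expected shift leaves a residual of -322.2 − (-284) = -38.2 m north and -115.4 − (-139) = 23.6 m east.
Residual distance = √((-38.2)² + 23.6²) = 44.9 m.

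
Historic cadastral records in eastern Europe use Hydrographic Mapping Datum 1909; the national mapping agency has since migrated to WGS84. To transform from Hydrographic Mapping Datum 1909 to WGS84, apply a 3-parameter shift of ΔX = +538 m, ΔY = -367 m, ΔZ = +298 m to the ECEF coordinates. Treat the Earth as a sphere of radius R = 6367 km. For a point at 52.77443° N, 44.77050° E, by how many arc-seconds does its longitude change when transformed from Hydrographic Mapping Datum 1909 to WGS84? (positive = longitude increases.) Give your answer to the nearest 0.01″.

sin φ = 0.796260, cos φ = 0.604955, sin λ = 0.704269, cos λ = 0.709933.
East component: ΔE = −sin λ·ΔX + cos λ·ΔY = −(0.704269)(538) + (0.709933)(-367) = -639.44 m.
1° of latitude spans πR/180 = 111125 m; at latitude φ, 1° of longitude spans that × cos φ = 67225.6 m, so Δλ = -639.44 / 67225.6 × 3600 = -34.243″.

Δλ = -34.24″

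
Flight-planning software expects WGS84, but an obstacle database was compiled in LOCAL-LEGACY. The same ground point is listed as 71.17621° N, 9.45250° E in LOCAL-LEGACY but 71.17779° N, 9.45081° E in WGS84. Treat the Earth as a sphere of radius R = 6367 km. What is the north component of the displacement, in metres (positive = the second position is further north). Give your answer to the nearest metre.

Δφ = 71.17779° − 71.17621° = +0.00158°; Δλ = 9.45081° − 9.45250° = -0.00169°.
1° along a meridian = πR/180 = 111125 m.
ΔN = Δφ × 111125 = 175.6 m; ΔE = Δλ × 111125 × cos(71.17621°) = -0.00169 × 111125 × 0.322659 = -60.6 m.

ΔN = 176 m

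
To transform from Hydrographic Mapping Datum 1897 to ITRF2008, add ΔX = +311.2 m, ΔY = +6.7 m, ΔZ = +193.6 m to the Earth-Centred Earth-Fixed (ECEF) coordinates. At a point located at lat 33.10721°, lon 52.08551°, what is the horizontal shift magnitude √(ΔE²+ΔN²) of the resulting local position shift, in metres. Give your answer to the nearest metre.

248 m

The local east axis at (φ, λ) is (−sin λ, cos λ, 0), so ΔE = −sin(52.08551°)·311.2 + cos(52.08551°)·6.7 = -241.40 m.
The local north axis is (−sin φ cos λ, −sin φ sin λ, cos φ), giving ΔN = -104.450 − 2.887 + 162.169 = 54.83 m.
Horizontal magnitude = √(ΔE² + ΔN²) = √((-241.40)² + 54.83²) = 247.55 m.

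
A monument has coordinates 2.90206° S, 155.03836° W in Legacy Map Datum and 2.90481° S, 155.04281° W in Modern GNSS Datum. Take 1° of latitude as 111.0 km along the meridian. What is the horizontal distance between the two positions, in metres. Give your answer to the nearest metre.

580 m

Δφ = -2.90481° − -2.90206° = -0.00275°; Δλ = -155.04281° − -155.03836° = -0.00445°.
ΔN = Δφ × 111000 = -305.2 m; ΔE = Δλ × 111000 × cos(-2.90206°) = -0.00445 × 111000 × 0.998718 = -493.3 m.
Distance = √(ΔE² + ΔN²) = √((-493.3)² + (-305.2)²) = 580.1 m.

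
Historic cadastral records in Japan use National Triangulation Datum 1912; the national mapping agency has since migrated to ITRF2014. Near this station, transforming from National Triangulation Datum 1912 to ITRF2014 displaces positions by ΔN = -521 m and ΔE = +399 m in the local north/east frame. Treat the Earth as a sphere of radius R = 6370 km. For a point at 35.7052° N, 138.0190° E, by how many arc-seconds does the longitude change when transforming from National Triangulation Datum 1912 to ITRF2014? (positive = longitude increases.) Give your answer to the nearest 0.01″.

At latitude 35.7052°, cos φ = 0.812031.
One radian of longitude at latitude φ spans R cos φ, so Δλ = ΔE / (R cos φ) = 399.0 / (6370000 × 0.812031) = 7.7137e-05 rad = 15.911″.

Δλ = 15.91″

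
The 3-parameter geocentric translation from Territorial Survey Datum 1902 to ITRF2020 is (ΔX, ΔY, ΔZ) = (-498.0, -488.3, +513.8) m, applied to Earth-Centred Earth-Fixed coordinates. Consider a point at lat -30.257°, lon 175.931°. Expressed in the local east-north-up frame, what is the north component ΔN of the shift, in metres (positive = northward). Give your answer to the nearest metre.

At φ = -30.257°, λ = 175.931°: sin φ = -0.503880, cos φ = 0.863774, sin λ = 0.070958, cos λ = -0.997479.
ΔN = −sin φ cos λ·ΔX − sin φ sin λ·ΔY + cos φ·ΔZ = −(-0.503880)(-0.997479)(-498.0) − (-0.503880)(0.070958)(-488.3) + (0.863774)(513.8) = 676.65 m.

ΔN = 677 m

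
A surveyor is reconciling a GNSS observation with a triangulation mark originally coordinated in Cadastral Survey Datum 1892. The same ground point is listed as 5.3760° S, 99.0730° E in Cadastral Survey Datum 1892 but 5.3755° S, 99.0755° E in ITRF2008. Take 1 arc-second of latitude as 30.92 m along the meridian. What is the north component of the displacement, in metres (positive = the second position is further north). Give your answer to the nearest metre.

ΔN = 56 m

Δφ = -5.3755° − -5.3760° = +0.0005°; Δλ = 99.0755° − 99.0730° = +0.0025°.
1° of latitude = 3600 × 30.92 = 111312 m.
ΔN = Δφ × 111312 = 55.7 m; ΔE = Δλ × 111312 × cos(-5.3760°) = +0.0025 × 111312 × 0.995601 = 277.1 m.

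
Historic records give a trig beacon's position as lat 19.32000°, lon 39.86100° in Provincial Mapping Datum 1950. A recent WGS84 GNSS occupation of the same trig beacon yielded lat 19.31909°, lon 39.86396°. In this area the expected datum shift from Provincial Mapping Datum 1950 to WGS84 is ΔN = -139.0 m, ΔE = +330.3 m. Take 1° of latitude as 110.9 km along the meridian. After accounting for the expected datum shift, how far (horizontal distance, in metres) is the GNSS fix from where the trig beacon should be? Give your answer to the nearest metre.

Observed coordinate differences: Δφ = -0.00091°, Δλ = +0.00296°.
Converting to metres (1° lat = 110900 m, cos φ = 0.943686): observed ΔN = -100.9 m, observed ΔE = 309.8 m.
Subtracting the expected shift leaves a residual of -100.9 − (-139.0) = 38.1 m north and 309.8 − (330.3) = -20.5 m east.
Residual distance = √(38.1² + (-20.5)²) = 43.3 m.

43 m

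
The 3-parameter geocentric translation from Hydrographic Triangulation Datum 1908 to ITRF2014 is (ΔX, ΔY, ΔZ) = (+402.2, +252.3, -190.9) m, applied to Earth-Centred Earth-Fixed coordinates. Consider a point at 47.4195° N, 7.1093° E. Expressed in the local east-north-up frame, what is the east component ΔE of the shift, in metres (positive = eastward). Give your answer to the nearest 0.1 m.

ΔE = 200.6 m

The local east axis at (φ, λ) is (−sin λ, cos λ, 0), so ΔE = −sin(7.1093°)·402.2 + cos(7.1093°)·252.3 = 200.58 m.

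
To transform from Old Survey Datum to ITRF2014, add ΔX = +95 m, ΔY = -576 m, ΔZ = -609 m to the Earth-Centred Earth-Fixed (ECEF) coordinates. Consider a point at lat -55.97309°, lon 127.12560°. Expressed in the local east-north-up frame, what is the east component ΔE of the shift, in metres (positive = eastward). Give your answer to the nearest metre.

The local east axis at (φ, λ) is (−sin λ, cos λ, 0), so ΔE = −sin(127.12560°)·95 + cos(127.12560°)·(-576) = 271.91 m.

ΔE = 272 m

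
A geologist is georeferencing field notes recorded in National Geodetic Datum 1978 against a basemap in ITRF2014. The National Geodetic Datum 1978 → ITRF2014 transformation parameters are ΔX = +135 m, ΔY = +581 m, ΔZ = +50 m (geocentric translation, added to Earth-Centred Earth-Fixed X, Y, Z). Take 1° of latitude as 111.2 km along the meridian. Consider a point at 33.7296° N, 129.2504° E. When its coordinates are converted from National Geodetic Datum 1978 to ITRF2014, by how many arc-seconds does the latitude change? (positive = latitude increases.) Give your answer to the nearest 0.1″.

Δφ = -5.2″

sin φ = 0.555274, cos φ = 0.831667, sin λ = 0.774388, cos λ = -0.632711.
North component: ΔN = −sin φ cos λ·ΔX − sin φ sin λ·ΔY + cos φ·ΔZ = −(0.555274)(-0.632711)(135) − (0.555274)(0.774388)(581) + (0.831667)(50) = -160.82 m.
1° of latitude spans 111200 m, so Δφ = -160.82 / 111200 × 3600 = -5.206″.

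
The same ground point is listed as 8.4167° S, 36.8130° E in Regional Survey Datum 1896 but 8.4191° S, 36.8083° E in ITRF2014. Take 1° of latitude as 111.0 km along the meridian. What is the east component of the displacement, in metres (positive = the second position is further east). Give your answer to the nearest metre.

Δφ = -8.4191° − -8.4167° = -0.0024°; Δλ = 36.8083° − 36.8130° = -0.0047°.
ΔN = Δφ × 111000 = -266.4 m; ΔE = Δλ × 111000 × cos(-8.4167°) = -0.0047 × 111000 × 0.989230 = -516.1 m.

ΔE = -516 m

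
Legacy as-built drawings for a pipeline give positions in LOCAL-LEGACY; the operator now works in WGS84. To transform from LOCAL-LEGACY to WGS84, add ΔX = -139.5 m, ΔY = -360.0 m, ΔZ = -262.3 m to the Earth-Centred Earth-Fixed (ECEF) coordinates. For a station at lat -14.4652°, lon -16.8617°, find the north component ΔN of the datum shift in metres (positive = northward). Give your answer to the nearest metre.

The local north axis is (−sin φ cos λ, −sin φ sin λ, cos φ), giving ΔN = -33.348 + 26.084 − 253.985 = -261.25 m.

ΔN = -261 m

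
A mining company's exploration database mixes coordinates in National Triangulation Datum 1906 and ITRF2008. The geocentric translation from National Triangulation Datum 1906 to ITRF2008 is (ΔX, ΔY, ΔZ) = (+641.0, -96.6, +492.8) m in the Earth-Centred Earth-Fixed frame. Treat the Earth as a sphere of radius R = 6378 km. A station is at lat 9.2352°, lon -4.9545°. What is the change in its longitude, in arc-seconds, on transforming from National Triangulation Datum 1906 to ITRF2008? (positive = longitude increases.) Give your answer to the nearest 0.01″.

Δλ = -1.34″

sin φ = 0.160488, cos φ = 0.987038, sin λ = -0.086365, cos λ = 0.996264.
East component: ΔE = −sin λ·ΔX + cos λ·ΔY = −(-0.086365)(641.0) + (0.996264)(-96.6) = -40.88 m.
1° of latitude spans πR/180 = 111317 m; at latitude φ, 1° of longitude spans that × cos φ = 109874.2 m, so Δλ = -40.88 / 109874.2 × 3600 = -1.339″.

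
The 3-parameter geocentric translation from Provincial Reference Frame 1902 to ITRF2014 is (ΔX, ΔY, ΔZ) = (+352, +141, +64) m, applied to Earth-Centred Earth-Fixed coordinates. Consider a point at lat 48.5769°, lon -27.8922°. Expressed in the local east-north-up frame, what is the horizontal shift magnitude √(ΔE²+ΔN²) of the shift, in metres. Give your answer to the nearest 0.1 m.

At φ = 48.5769°, λ = -27.8922°: sin φ = 0.749844, cos φ = 0.661614, sin λ = -0.467809, cos λ = 0.883829.
ΔE = −sin λ·ΔX + cos λ·ΔY = −(-0.467809)·(352) + (0.883829)·(141) = 289.29 m.
ΔN = −sin φ cos λ·ΔX − sin φ sin λ·ΔY + cos φ·ΔZ = −(0.749844)(0.883829)(352) − (0.749844)(-0.467809)(141) + (0.661614)(64) = -141.48 m.
Horizontal magnitude = √(ΔE² + ΔN²) = √(289.29² + (-141.48)²) = 322.03 m.

322.0 m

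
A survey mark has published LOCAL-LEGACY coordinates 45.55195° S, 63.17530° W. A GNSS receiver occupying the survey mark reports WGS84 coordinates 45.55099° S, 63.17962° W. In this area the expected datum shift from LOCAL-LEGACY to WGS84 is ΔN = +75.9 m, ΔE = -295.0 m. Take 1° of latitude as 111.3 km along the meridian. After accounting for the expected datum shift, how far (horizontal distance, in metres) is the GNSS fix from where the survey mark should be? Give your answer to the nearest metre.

52 m

Observed coordinate differences: Δφ = +0.00096°, Δλ = -0.00432°.
Converting to metres (1° lat = 111300 m, cos φ = 0.700262): observed ΔN = 106.8 m, observed ΔE = -336.7 m.
Subtracting the expected shift leaves a residual of 106.8 − (75.9) = 30.9 m north and -336.7 − (-295.0) = -41.7 m east.
Residual distance = √(30.9² + (-41.7)²) = 51.9 m.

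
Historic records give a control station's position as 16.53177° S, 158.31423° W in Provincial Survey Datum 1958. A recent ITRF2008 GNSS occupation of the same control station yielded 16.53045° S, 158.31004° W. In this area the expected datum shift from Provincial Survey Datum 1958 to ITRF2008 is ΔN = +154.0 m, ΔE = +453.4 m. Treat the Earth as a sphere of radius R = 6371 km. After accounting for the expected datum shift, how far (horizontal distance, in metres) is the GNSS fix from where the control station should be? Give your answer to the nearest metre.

10 m

Observed coordinate differences: Δφ = +0.00132°, Δλ = +0.00419°.
Converting to metres (1° lat = 111195 m, cos φ = 0.958662): observed ΔN = 146.8 m, observed ΔE = 446.6 m.
Subtracting the expected shift leaves a residual of 146.8 − (154.0) = -7.2 m north and 446.6 − (453.4) = -6.8 m east.
Residual distance = √((-7.2)² + (-6.8)²) = 9.9 m.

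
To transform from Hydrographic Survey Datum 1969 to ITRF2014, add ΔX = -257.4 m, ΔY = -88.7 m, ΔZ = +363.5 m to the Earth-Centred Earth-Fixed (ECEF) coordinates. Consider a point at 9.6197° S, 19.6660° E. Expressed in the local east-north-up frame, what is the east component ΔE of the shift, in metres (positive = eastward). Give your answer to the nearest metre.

The local east axis at (φ, λ) is (−sin λ, cos λ, 0), so ΔE = −sin(19.6660°)·(-257.4) + cos(19.6660°)·(-88.7) = 3.10 m.

ΔE = 3 m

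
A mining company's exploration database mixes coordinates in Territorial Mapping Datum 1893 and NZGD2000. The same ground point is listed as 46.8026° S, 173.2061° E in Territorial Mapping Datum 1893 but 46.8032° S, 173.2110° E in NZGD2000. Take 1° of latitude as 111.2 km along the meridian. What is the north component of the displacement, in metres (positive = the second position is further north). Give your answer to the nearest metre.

ΔN = -67 m

Δφ = -46.8032° − -46.8026° = -0.0006°; Δλ = 173.2110° − 173.2061° = +0.0049°.
ΔN = Δφ × 111200 = -66.7 m; ΔE = Δλ × 111200 × cos(-46.8026°) = +0.0049 × 111200 × 0.684514 = 373.0 m.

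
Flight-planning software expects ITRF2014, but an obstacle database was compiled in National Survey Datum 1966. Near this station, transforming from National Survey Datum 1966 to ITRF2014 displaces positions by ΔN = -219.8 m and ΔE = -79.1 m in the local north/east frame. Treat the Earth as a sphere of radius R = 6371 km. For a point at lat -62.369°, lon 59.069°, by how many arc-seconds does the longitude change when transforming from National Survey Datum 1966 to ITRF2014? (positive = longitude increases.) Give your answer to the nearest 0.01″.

Δλ = -5.52″

At latitude -62.369°, cos φ = 0.463775.
One radian of longitude at latitude φ spans R cos φ, so Δλ = ΔE / (R cos φ) = -79.1 / (6371000 × 0.463775) = -2.6771e-05 rad = -5.522″.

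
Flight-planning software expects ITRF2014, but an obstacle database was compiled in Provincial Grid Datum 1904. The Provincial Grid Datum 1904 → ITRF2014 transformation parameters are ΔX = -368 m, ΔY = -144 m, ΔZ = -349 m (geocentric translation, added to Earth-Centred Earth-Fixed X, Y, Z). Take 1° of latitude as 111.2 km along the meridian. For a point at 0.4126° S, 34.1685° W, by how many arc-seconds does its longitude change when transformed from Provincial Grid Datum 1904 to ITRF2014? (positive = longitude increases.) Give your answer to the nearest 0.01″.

Δλ = -10.55″

sin φ = -0.007201, cos φ = 0.999974, sin λ = -0.561629, cos λ = 0.827389.
East component: ΔE = −sin λ·ΔX + cos λ·ΔY = −(-0.561629)(-368) + (0.827389)(-144) = -325.82 m.
1° of latitude spans 111200 m; at latitude φ, 1° of longitude spans that × cos φ = 111197.1 m, so Δλ = -325.82 / 111197.1 × 3600 = -10.549″.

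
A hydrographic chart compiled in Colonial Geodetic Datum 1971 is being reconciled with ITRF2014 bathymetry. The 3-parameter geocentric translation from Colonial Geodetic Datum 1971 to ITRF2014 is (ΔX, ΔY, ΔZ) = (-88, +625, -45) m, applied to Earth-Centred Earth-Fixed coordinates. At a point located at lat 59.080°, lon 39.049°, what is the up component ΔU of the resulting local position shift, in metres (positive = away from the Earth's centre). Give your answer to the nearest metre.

The local up (radial) axis is (cos φ cos λ, cos φ sin λ, sin φ), giving ΔU = -35.117 + 202.320 − 38.605 = 128.60 m.

ΔU = 129 m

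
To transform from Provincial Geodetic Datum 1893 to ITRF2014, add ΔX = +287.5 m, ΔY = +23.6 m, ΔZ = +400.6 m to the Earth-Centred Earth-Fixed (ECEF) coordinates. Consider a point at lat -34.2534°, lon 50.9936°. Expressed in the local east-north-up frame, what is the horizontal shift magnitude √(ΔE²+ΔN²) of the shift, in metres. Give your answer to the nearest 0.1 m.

At φ = -34.2534°, λ = 50.9936°: sin φ = -0.562854, cos φ = 0.826556, sin λ = 0.777076, cos λ = 0.629407.
ΔE = −sin λ·ΔX + cos λ·ΔY = −(0.777076)·(287.5) + (0.629407)·(23.6) = -208.56 m.
ΔN = −sin φ cos λ·ΔX − sin φ sin λ·ΔY + cos φ·ΔZ = −(-0.562854)(0.629407)(287.5) − (-0.562854)(0.777076)(23.6) + (0.826556)(400.6) = 443.29 m.
Horizontal magnitude = √(ΔE² + ΔN²) = √((-208.56)² + 443.29²) = 489.90 m.

489.9 m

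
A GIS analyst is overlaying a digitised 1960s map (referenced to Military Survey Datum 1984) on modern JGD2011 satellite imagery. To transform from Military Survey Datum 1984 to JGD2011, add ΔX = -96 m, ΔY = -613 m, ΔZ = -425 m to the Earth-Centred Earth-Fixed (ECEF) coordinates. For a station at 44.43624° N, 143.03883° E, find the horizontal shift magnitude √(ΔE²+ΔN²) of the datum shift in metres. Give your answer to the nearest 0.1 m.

At φ = 44.43624°, λ = 143.03883°: sin φ = 0.700115, cos φ = 0.714030, sin λ = 0.601274, cos λ = -0.799043.
ΔE = −sin λ·ΔX + cos λ·ΔY = −(0.601274)·(-96) + (-0.799043)·(-613) = 547.54 m.
ΔN = −sin φ cos λ·ΔX − sin φ sin λ·ΔY + cos φ·ΔZ = −(0.700115)(-0.799043)(-96) − (0.700115)(0.601274)(-613) + (0.714030)(-425) = -99.12 m.
Horizontal magnitude = √(ΔE² + ΔN²) = √(547.54² + (-99.12)²) = 556.43 m.

556.4 m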